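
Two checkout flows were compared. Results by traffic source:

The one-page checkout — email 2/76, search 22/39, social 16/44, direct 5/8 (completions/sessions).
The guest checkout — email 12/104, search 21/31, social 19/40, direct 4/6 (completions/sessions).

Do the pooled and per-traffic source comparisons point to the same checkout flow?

Yes

Email: the one-page checkout 2/76 = 2.6%, the guest checkout 12/104 = 11.5% → the guest checkout
Search: the one-page checkout 22/39 = 56.4%, the guest checkout 21/31 = 67.7% → the guest checkout
Social: the one-page checkout 16/44 = 36.4%, the guest checkout 19/40 = 47.5% → the guest checkout
Direct: the one-page checkout 5/8 = 62.5%, the guest checkout 4/6 = 66.7% → the guest checkout
Overall: the one-page checkout 45/167 = 26.9%, the guest checkout 56/181 = 30.9% → the guest checkout
The guest checkout wins overall and in every traffic group — no reversal.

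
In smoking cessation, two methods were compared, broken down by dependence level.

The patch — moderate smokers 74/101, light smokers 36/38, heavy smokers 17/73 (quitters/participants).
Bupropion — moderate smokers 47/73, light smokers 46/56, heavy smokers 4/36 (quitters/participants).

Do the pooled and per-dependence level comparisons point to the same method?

Moderate smokers: the patch 74/101 = 73.3%, bupropion 47/73 = 64.4% → the patch
Light smokers: the patch 36/38 = 94.7%, bupropion 46/56 = 82.1% → the patch
Heavy smokers: the patch 17/73 = 23.3%, bupropion 4/36 = 11.1% → the patch
Overall: the patch 127/212 = 59.9%, bupropion 97/165 = 58.8% → the patch
The patch wins overall and in every dependence group — no reversal.

Yes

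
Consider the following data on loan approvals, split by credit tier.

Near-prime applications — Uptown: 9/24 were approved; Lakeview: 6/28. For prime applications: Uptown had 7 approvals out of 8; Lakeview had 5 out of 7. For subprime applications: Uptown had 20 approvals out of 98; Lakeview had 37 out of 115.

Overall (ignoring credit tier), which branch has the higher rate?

Lakeview

Near-prime: Uptown 9/24 = 37.5%, Lakeview 6/28 = 21.4% → Uptown
Prime: Uptown 7/8 = 87.5%, Lakeview 5/7 = 71.4% → Uptown
Subprime: Uptown 20/98 = 20.4%, Lakeview 37/115 = 32.2% → Lakeview
Overall: Uptown 36/130 = 27.7%, Lakeview 48/150 = 32.0% → Lakeview
(Neither sweeps every credit group, but Lakeview has the higher pooled rate.)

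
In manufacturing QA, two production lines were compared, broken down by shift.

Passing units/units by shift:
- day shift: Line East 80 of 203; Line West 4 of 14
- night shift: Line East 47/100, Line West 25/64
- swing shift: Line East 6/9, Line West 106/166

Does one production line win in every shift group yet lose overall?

Yes

Day shift: Line East 80/203 = 39.4%, Line West 4/14 = 28.6% → Line East
Night shift: Line East 47/100 = 47.0%, Line West 25/64 = 39.1% → Line East
Swing shift: Line East 6/9 = 66.7%, Line West 106/166 = 63.9% → Line East
Overall: Line East 133/312 = 42.6%, Line West 135/244 = 55.3% → Line West
Line East wins each shift group but Line West wins overall — the comparison reverses. Line East's units skew toward day shift, which has a lower base rate.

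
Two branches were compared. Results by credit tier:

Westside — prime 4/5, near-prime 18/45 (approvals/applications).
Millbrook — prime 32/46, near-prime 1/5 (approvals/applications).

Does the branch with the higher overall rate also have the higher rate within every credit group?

Prime: Westside 4/5 = 80.0%, Millbrook 32/46 = 69.6% → Westside
Near-prime: Westside 18/45 = 40.0%, Millbrook 1/5 = 20.0% → Westside
Overall: Westside 22/50 = 44.0%, Millbrook 33/51 = 64.7% → Millbrook
Westside wins each credit group but Millbrook wins overall — the comparison reverses. Westside's applications skew toward near-prime, which has a lower base rate.

No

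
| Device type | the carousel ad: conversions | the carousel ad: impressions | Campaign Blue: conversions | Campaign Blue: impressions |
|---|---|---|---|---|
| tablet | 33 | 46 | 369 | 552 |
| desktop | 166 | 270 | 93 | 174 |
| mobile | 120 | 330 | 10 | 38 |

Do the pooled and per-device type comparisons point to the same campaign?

Tablet: the carousel ad 33/46 = 71.7%, Campaign Blue 369/552 = 66.8% → the carousel ad
Desktop: the carousel ad 166/270 = 61.5%, Campaign Blue 93/174 = 53.4% → the carousel ad
Mobile: the carousel ad 120/330 = 36.4%, Campaign Blue 10/38 = 26.3% → the carousel ad
Overall: the carousel ad 319/646 = 49.4%, Campaign Blue 472/764 = 61.8% → Campaign Blue
The carousel ad wins each device group but Campaign Blue wins overall — the comparison reverses. The carousel ad's impressions skew toward mobile, which has a lower base rate.

No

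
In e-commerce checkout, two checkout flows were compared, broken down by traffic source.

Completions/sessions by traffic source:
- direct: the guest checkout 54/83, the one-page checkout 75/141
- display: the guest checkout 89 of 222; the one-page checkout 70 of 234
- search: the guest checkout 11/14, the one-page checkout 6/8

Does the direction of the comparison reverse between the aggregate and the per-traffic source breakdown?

Direct: the guest checkout 54/83 = 65.1%, the one-page checkout 75/141 = 53.2% → the guest checkout
Display: the guest checkout 89/222 = 40.1%, the one-page checkout 70/234 = 29.9% → the guest checkout
Search: the guest checkout 11/14 = 78.6%, the one-page checkout 6/8 = 75.0% → the guest checkout
Overall: the guest checkout 154/319 = 48.3%, the one-page checkout 151/383 = 39.4% → the guest checkout
The guest checkout wins overall and in every traffic group — no reversal.

No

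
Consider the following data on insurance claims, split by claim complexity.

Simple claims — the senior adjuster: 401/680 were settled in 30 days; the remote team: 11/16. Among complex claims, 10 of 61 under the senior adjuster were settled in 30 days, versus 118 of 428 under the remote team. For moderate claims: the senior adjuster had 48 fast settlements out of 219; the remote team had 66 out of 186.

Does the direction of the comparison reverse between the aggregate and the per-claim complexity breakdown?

Yes

Simple: the senior adjuster 401/680 = 59.0%, the remote team 11/16 = 68.8% → the remote team
Complex: the senior adjuster 10/61 = 16.4%, the remote team 118/428 = 27.6% → the remote team
Moderate: the senior adjuster 48/219 = 21.9%, the remote team 66/186 = 35.5% → the remote team
Overall: the senior adjuster 459/960 = 47.8%, the remote team 195/630 = 31.0% → the senior adjuster
The remote team wins each claim group but the senior adjuster wins overall — the comparison reverses. The remote team's claims skew toward complex, which has a lower base rate.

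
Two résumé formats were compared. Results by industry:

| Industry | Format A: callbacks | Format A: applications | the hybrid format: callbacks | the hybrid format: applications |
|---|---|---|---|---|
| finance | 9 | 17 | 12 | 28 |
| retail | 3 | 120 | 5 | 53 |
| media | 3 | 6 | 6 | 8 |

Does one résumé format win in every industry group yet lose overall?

No

Finance: Format A 9/17 = 52.9%, the hybrid format 12/28 = 42.9% → Format A
Retail: Format A 3/120 = 2.5%, the hybrid format 5/53 = 9.4% → the hybrid format
Media: Format A 3/6 = 50.0%, the hybrid format 6/8 = 75.0% → the hybrid format
Overall: Format A 15/143 = 10.5%, the hybrid format 23/89 = 25.8% → the hybrid format
Neither sweeps: Format A wins 1 of 3 groups, the hybrid format wins 2. The hybrid format wins overall but not every group — no Simpson reversal.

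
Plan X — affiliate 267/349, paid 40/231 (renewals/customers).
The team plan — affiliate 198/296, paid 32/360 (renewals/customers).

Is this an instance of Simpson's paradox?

No

Affiliate: Plan X 267/349 = 76.5%, the team plan 198/296 = 66.9% → Plan X
Paid: Plan X 40/231 = 17.3%, the team plan 32/360 = 8.9% → Plan X
Overall: Plan X 307/580 = 52.9%, the team plan 230/656 = 35.1% → Plan X
Plan X wins overall and in every signup group — no reversal.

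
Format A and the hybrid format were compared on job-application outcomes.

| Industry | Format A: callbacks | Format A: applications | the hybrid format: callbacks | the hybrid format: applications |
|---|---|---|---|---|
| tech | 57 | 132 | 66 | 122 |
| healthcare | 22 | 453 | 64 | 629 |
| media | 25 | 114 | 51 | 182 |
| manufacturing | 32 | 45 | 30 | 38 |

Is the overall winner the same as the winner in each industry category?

Tech: Format A 57/132 = 43.2%, the hybrid format 66/122 = 54.1% → the hybrid format
Healthcare: Format A 22/453 = 4.9%, the hybrid format 64/629 = 10.2% → the hybrid format
Media: Format A 25/114 = 21.9%, the hybrid format 51/182 = 28.0% → the hybrid format
Manufacturing: Format A 32/45 = 71.1%, the hybrid format 30/38 = 78.9% → the hybrid format
Overall: Format A 136/744 = 18.3%, the hybrid format 211/971 = 21.7% → the hybrid format
The hybrid format wins overall and in every industry group — no reversal.

Yes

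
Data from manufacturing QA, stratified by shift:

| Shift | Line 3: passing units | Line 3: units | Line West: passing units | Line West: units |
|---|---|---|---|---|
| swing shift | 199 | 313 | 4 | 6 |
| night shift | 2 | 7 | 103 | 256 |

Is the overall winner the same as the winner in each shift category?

No

Swing shift: Line 3 199/313 = 63.6%, Line West 4/6 = 66.7% → Line West
Night shift: Line 3 2/7 = 28.6%, Line West 103/256 = 40.2% → Line West
Overall: Line 3 201/320 = 62.8%, Line West 107/262 = 40.8% → Line 3
Line West wins each shift group but Line 3 wins overall — the comparison reverses. Line West's units skew toward night shift, which has a lower base rate.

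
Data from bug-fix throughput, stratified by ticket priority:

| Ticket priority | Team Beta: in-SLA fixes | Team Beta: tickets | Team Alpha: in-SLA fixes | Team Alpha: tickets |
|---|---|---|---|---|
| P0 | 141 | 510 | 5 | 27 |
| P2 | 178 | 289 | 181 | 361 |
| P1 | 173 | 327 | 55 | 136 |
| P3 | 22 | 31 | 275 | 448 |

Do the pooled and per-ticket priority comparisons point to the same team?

No

P0: Team Beta 141/510 = 27.6%, Team Alpha 5/27 = 18.5% → Team Beta
P2: Team Beta 178/289 = 61.6%, Team Alpha 181/361 = 50.1% → Team Beta
P1: Team Beta 173/327 = 52.9%, Team Alpha 55/136 = 40.4% → Team Beta
P3: Team Beta 22/31 = 71.0%, Team Alpha 275/448 = 61.4% → Team Beta
Overall: Team Beta 514/1157 = 44.4%, Team Alpha 516/972 = 53.1% → Team Alpha
Team Beta wins each ticket group but Team Alpha wins overall — the comparison reverses. Team Beta's tickets skew toward P0, which has a lower base rate.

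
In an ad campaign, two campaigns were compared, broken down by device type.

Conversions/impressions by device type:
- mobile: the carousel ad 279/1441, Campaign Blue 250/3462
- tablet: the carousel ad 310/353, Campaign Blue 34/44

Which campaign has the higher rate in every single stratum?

the carousel ad

Mobile: the carousel ad 279/1441 = 19.4%, Campaign Blue 250/3462 = 7.2% → the carousel ad
Tablet: the carousel ad 310/353 = 87.8%, Campaign Blue 34/44 = 77.3% → the carousel ad
The carousel ad has the higher rate in both groups.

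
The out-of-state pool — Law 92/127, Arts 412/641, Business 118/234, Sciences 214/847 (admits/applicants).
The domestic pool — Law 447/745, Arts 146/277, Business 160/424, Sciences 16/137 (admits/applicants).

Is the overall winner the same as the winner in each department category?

No

Law: the out-of-state pool 92/127 = 72.4%, the domestic pool 447/745 = 60.0% → the out-of-state pool
Arts: the out-of-state pool 412/641 = 64.3%, the domestic pool 146/277 = 52.7% → the out-of-state pool
Business: the out-of-state pool 118/234 = 50.4%, the domestic pool 160/424 = 37.7% → the out-of-state pool
Sciences: the out-of-state pool 214/847 = 25.3%, the domestic pool 16/137 = 11.7% → the out-of-state pool
Overall: the out-of-state pool 836/1849 = 45.2%, the domestic pool 769/1583 = 48.6% → the domestic pool
The out-of-state pool wins each department group but the domestic pool wins overall — the comparison reverses. The out-of-state pool's applicants skew toward Sciences, which has a lower base rate.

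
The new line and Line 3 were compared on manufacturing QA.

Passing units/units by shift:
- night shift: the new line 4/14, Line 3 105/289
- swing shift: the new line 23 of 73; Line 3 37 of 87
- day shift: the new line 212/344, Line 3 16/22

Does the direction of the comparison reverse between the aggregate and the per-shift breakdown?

Yes

Night shift: the new line 4/14 = 28.6%, Line 3 105/289 = 36.3% → Line 3
Swing shift: the new line 23/73 = 31.5%, Line 3 37/87 = 42.5% → Line 3
Day shift: the new line 212/344 = 61.6%, Line 3 16/22 = 72.7% → Line 3
Overall: the new line 239/431 = 55.5%, Line 3 158/398 = 39.7% → the new line
Line 3 wins each shift group but the new line wins overall — the comparison reverses. Line 3's units skew toward night shift, which has a lower base rate.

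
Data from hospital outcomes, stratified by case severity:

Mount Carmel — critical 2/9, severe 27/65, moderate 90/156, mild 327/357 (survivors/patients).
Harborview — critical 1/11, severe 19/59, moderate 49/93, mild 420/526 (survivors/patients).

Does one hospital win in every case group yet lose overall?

Critical: Mount Carmel 2/9 = 22.2%, Harborview 1/11 = 9.1% → Mount Carmel
Severe: Mount Carmel 27/65 = 41.5%, Harborview 19/59 = 32.2% → Mount Carmel
Moderate: Mount Carmel 90/156 = 57.7%, Harborview 49/93 = 52.7% → Mount Carmel
Mild: Mount Carmel 327/357 = 91.6%, Harborview 420/526 = 79.8% → Mount Carmel
Overall: Mount Carmel 446/587 = 76.0%, Harborview 489/689 = 71.0% → Mount Carmel
Mount Carmel wins overall and in every case group — no reversal.

No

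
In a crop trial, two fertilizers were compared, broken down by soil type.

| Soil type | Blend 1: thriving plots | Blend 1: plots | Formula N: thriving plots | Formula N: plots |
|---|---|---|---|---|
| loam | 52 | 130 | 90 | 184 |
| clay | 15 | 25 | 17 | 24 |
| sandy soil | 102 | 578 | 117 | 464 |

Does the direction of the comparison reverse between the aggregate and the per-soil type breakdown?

No

Loam: Blend 1 52/130 = 40.0%, Formula N 90/184 = 48.9% → Formula N
Clay: Blend 1 15/25 = 60.0%, Formula N 17/24 = 70.8% → Formula N
Sandy soil: Blend 1 102/578 = 17.6%, Formula N 117/464 = 25.2% → Formula N
Overall: Blend 1 169/733 = 23.1%, Formula N 224/672 = 33.3% → Formula N
Formula N wins overall and in every soil group — no reversal.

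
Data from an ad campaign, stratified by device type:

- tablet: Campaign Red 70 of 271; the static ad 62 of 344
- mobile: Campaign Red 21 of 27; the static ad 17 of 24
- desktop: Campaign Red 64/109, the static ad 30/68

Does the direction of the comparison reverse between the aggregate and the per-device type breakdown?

No

Tablet: Campaign Red 70/271 = 25.8%, the static ad 62/344 = 18.0% → Campaign Red
Mobile: Campaign Red 21/27 = 77.8%, the static ad 17/24 = 70.8% → Campaign Red
Desktop: Campaign Red 64/109 = 58.7%, the static ad 30/68 = 44.1% → Campaign Red
Overall: Campaign Red 155/407 = 38.1%, the static ad 109/436 = 25.0% → Campaign Red
Campaign Red wins overall and in every device group — no reversal.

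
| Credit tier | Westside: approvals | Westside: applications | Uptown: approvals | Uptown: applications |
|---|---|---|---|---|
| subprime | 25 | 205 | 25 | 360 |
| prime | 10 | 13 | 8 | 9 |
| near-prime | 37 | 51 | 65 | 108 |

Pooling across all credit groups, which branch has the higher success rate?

Westside

Subprime: Westside 25/205 = 12.2%, Uptown 25/360 = 6.9% → Westside
Prime: Westside 10/13 = 76.9%, Uptown 8/9 = 88.9% → Uptown
Near-prime: Westside 37/51 = 72.5%, Uptown 65/108 = 60.2% → Westside
Overall: Westside 72/269 = 26.8%, Uptown 98/477 = 20.5% → Westside
(Neither sweeps every credit group, but Westside has the higher pooled rate.)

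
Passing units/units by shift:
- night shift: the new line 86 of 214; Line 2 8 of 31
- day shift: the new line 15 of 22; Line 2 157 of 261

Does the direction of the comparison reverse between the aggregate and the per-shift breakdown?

Yes

Night shift: the new line 86/214 = 40.2%, Line 2 8/31 = 25.8% → the new line
Day shift: the new line 15/22 = 68.2%, Line 2 157/261 = 60.2% → the new line
Overall: the new line 101/236 = 42.8%, Line 2 165/292 = 56.5% → Line 2
The new line wins each shift group but Line 2 wins overall — the comparison reverses. The new line's units skew toward night shift, which has a lower base rate.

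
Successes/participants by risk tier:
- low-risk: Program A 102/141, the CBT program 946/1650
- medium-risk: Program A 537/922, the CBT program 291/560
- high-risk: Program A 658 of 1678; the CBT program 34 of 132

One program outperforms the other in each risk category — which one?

Program A

Low-risk: Program A 102/141 = 72.3%, the CBT program 946/1650 = 57.3% → Program A
Medium-risk: Program A 537/922 = 58.2%, the CBT program 291/560 = 52.0% → Program A
High-risk: Program A 658/1678 = 39.2%, the CBT program 34/132 = 25.8% → Program A
Program A has the higher rate in all 3 groups.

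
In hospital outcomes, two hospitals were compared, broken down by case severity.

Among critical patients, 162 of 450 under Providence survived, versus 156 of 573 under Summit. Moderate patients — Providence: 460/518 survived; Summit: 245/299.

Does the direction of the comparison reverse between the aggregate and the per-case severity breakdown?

Critical: Providence 162/450 = 36.0%, Summit 156/573 = 27.2% → Providence
Moderate: Providence 460/518 = 88.8%, Summit 245/299 = 81.9% → Providence
Overall: Providence 622/968 = 64.3%, Summit 401/872 = 46.0% → Providence
Providence wins overall and in every case group — no reversal.

No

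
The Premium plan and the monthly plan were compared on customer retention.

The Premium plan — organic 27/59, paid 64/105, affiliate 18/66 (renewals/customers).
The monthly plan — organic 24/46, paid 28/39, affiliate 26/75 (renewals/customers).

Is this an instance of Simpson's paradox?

Organic: the Premium plan 27/59 = 45.8%, the monthly plan 24/46 = 52.2% → the monthly plan
Paid: the Premium plan 64/105 = 61.0%, the monthly plan 28/39 = 71.8% → the monthly plan
Affiliate: the Premium plan 18/66 = 27.3%, the monthly plan 26/75 = 34.7% → the monthly plan
Overall: the Premium plan 109/230 = 47.4%, the monthly plan 78/160 = 48.8% → the monthly plan
The monthly plan wins overall and in every signup group — no reversal.

No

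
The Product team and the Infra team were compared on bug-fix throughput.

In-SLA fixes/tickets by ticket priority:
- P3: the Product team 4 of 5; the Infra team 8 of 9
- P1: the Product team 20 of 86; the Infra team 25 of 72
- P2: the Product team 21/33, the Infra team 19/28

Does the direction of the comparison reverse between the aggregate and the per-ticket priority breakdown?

No

P3: the Product team 4/5 = 80.0%, the Infra team 8/9 = 88.9% → the Infra team
P1: the Product team 20/86 = 23.3%, the Infra team 25/72 = 34.7% → the Infra team
P2: the Product team 21/33 = 63.6%, the Infra team 19/28 = 67.9% → the Infra team
Overall: the Product team 45/124 = 36.3%, the Infra team 52/109 = 47.7% → the Infra team
The Infra team wins overall and in every ticket group — no reversal.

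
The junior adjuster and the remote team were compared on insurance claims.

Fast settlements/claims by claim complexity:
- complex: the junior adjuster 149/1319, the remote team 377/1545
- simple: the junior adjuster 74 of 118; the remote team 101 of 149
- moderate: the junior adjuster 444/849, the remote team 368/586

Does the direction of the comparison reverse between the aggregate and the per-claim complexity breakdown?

Complex: the junior adjuster 149/1319 = 11.3%, the remote team 377/1545 = 24.4% → the remote team
Simple: the junior adjuster 74/118 = 62.7%, the remote team 101/149 = 67.8% → the remote team
Moderate: the junior adjuster 444/849 = 52.3%, the remote team 368/586 = 62.8% → the remote team
Overall: the junior adjuster 667/2286 = 29.2%, the remote team 846/2280 = 37.1% → the remote team
The remote team wins overall and in every claim group — no reversal.

No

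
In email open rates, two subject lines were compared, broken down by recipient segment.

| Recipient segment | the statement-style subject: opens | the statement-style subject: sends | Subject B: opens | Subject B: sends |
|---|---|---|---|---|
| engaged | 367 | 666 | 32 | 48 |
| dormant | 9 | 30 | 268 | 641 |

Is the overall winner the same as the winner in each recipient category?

Engaged: the statement-style subject 367/666 = 55.1%, Subject B 32/48 = 66.7% → Subject B
Dormant: the statement-style subject 9/30 = 30.0%, Subject B 268/641 = 41.8% → Subject B
Overall: the statement-style subject 376/696 = 54.0%, Subject B 300/689 = 43.5% → the statement-style subject
Subject B wins each recipient group but the statement-style subject wins overall — the comparison reverses. Subject B's sends skew toward dormant, which has a lower base rate.

No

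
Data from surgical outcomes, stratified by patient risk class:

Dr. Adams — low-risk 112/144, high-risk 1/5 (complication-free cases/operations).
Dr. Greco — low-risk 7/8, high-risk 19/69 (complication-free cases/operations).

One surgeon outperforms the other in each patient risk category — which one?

Low-risk: Dr. Adams 112/144 = 77.8%, Dr. Greco 7/8 = 87.5% → Dr. Greco
High-risk: Dr. Adams 1/5 = 20.0%, Dr. Greco 19/69 = 27.5% → Dr. Greco
Dr. Greco has the higher rate in both groups.

Dr. Greco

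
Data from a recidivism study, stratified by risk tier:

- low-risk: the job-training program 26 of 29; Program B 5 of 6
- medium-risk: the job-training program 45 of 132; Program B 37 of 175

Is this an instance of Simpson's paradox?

Low-risk: the job-training program 26/29 = 89.7%, Program B 5/6 = 83.3% → the job-training program
Medium-risk: the job-training program 45/132 = 34.1%, Program B 37/175 = 21.1% → the job-training program
Overall: the job-training program 71/161 = 44.1%, Program B 42/181 = 23.2% → the job-training program
The job-training program wins overall and in every risk group — no reversal.

No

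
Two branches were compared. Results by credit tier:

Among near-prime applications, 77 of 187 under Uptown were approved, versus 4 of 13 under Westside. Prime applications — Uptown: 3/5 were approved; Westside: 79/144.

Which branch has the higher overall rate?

Westside

Near-prime: Uptown 77/187 = 41.2%, Westside 4/13 = 30.8% → Uptown
Prime: Uptown 3/5 = 60.0%, Westside 79/144 = 54.9% → Uptown
Overall: Uptown 80/192 = 41.7%, Westside 83/157 = 52.9% → Westside
(Uptown wins every credit group but Westside wins overall — Uptown's applications skew toward the low-rate near-prime group.)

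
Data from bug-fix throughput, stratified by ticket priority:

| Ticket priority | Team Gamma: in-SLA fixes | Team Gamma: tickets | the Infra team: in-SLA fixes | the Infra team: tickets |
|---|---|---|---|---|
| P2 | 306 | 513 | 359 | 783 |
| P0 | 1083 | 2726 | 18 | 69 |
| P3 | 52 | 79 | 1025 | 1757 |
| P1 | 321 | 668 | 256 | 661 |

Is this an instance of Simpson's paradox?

P2: Team Gamma 306/513 = 59.6%, the Infra team 359/783 = 45.8% → Team Gamma
P0: Team Gamma 1083/2726 = 39.7%, the Infra team 18/69 = 26.1% → Team Gamma
P3: Team Gamma 52/79 = 65.8%, the Infra team 1025/1757 = 58.3% → Team Gamma
P1: Team Gamma 321/668 = 48.1%, the Infra team 256/661 = 38.7% → Team Gamma
Overall: Team Gamma 1762/3986 = 44.2%, the Infra team 1658/3270 = 50.7% → the Infra team
Team Gamma wins each ticket group but the Infra team wins overall — the comparison reverses. Team Gamma's tickets skew toward P0, which has a lower base rate.

Yes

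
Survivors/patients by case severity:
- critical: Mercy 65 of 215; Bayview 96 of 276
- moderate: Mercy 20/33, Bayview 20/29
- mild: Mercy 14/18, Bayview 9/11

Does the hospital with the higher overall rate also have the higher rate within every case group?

Yes

Critical: Mercy 65/215 = 30.2%, Bayview 96/276 = 34.8% → Bayview
Moderate: Mercy 20/33 = 60.6%, Bayview 20/29 = 69.0% → Bayview
Mild: Mercy 14/18 = 77.8%, Bayview 9/11 = 81.8% → Bayview
Overall: Mercy 99/266 = 37.2%, Bayview 125/316 = 39.6% → Bayview
Bayview wins overall and in every case group — no reversal.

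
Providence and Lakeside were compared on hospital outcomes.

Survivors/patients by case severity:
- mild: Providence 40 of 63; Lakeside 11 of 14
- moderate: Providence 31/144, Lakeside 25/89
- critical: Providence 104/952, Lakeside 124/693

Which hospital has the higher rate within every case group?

Lakeside

Mild: Providence 40/63 = 63.5%, Lakeside 11/14 = 78.6% → Lakeside
Moderate: Providence 31/144 = 21.5%, Lakeside 25/89 = 28.1% → Lakeside
Critical: Providence 104/952 = 10.9%, Lakeside 124/693 = 17.9% → Lakeside
Lakeside has the higher rate in all 3 groups.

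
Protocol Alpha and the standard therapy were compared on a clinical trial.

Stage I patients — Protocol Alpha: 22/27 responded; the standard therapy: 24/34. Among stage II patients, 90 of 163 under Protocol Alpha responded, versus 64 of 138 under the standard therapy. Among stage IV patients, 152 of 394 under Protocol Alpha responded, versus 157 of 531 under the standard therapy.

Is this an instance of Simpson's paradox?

No

Stage I: Protocol Alpha 22/27 = 81.5%, the standard therapy 24/34 = 70.6% → Protocol Alpha
Stage II: Protocol Alpha 90/163 = 55.2%, the standard therapy 64/138 = 46.4% → Protocol Alpha
Stage IV: Protocol Alpha 152/394 = 38.6%, the standard therapy 157/531 = 29.6% → Protocol Alpha
Overall: Protocol Alpha 264/584 = 45.2%, the standard therapy 245/703 = 34.9% → Protocol Alpha
Protocol Alpha wins overall and in every disease group — no reversal.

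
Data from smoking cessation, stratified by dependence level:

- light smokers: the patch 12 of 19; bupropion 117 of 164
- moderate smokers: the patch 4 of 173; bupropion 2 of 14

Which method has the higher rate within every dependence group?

bupropion

Light smokers: the patch 12/19 = 63.2%, bupropion 117/164 = 71.3% → bupropion
Moderate smokers: the patch 4/173 = 2.3%, bupropion 2/14 = 14.3% → bupropion
Bupropion has the higher rate in both groups.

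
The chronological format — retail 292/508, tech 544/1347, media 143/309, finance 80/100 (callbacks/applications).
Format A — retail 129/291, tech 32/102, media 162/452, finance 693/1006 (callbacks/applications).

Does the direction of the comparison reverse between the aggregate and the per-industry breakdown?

Yes

Retail: the chronological format 292/508 = 57.5%, Format A 129/291 = 44.3% → the chronological format
Tech: the chronological format 544/1347 = 40.4%, Format A 32/102 = 31.4% → the chronological format
Media: the chronological format 143/309 = 46.3%, Format A 162/452 = 35.8% → the chronological format
Finance: the chronological format 80/100 = 80.0%, Format A 693/1006 = 68.9% → the chronological format
Overall: the chronological format 1059/2264 = 46.8%, Format A 1016/1851 = 54.9% → Format A
The chronological format wins each industry group but Format A wins overall — the comparison reverses. The chronological format's applications skew toward tech, which has a lower base rate.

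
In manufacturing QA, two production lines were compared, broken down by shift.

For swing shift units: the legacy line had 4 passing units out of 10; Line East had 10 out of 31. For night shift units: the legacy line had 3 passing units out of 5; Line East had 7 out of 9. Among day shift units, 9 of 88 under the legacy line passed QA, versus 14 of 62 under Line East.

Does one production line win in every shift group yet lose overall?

No

Swing shift: the legacy line 4/10 = 40.0%, Line East 10/31 = 32.3% → the legacy line
Night shift: the legacy line 3/5 = 60.0%, Line East 7/9 = 77.8% → Line East
Day shift: the legacy line 9/88 = 10.2%, Line East 14/62 = 22.6% → Line East
Overall: the legacy line 16/103 = 15.5%, Line East 31/102 = 30.4% → Line East
Neither sweeps: the legacy line wins 1 of 3 groups, Line East wins 2. Line East wins overall but not every group — no Simpson reversal.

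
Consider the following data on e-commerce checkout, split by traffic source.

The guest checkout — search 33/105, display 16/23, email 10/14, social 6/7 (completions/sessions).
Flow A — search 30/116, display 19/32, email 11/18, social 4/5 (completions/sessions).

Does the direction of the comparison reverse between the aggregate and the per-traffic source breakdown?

No

Search: the guest checkout 33/105 = 31.4%, Flow A 30/116 = 25.9% → the guest checkout
Display: the guest checkout 16/23 = 69.6%, Flow A 19/32 = 59.4% → the guest checkout
Email: the guest checkout 10/14 = 71.4%, Flow A 11/18 = 61.1% → the guest checkout
Social: the guest checkout 6/7 = 85.7%, Flow A 4/5 = 80.0% → the guest checkout
Overall: the guest checkout 65/149 = 43.6%, Flow A 64/171 = 37.4% → the guest checkout
The guest checkout wins overall and in every traffic group — no reversal.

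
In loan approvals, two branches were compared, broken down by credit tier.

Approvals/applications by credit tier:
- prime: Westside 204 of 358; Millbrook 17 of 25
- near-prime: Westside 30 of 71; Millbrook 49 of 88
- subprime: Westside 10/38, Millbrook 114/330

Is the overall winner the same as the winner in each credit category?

No

Prime: Westside 204/358 = 57.0%, Millbrook 17/25 = 68.0% → Millbrook
Near-prime: Westside 30/71 = 42.3%, Millbrook 49/88 = 55.7% → Millbrook
Subprime: Westside 10/38 = 26.3%, Millbrook 114/330 = 34.5% → Millbrook
Overall: Westside 244/467 = 52.2%, Millbrook 180/443 = 40.6% → Westside
Millbrook wins each credit group but Westside wins overall — the comparison reverses. Millbrook's applications skew toward subprime, which has a lower base rate.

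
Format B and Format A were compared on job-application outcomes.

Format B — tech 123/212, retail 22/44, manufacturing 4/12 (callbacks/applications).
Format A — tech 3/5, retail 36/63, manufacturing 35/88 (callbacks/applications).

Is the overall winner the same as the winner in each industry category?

Tech: Format B 123/212 = 58.0%, Format A 3/5 = 60.0% → Format A
Retail: Format B 22/44 = 50.0%, Format A 36/63 = 57.1% → Format A
Manufacturing: Format B 4/12 = 33.3%, Format A 35/88 = 39.8% → Format A
Overall: Format B 149/268 = 55.6%, Format A 74/156 = 47.4% → Format B
Format A wins each industry group but Format B wins overall — the comparison reverses. Format A's applications skew toward manufacturing, which has a lower base rate.

No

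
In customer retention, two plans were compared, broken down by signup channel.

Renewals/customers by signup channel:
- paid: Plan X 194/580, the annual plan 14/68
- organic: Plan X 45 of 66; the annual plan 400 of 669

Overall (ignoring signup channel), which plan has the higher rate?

the annual plan

Paid: Plan X 194/580 = 33.4%, the annual plan 14/68 = 20.6% → Plan X
Organic: Plan X 45/66 = 68.2%, the annual plan 400/669 = 59.8% → Plan X
Overall: Plan X 239/646 = 37.0%, the annual plan 414/737 = 56.2% → the annual plan
(Plan X wins every signup group but the annual plan wins overall — Plan X's customers skew toward the low-rate paid group.)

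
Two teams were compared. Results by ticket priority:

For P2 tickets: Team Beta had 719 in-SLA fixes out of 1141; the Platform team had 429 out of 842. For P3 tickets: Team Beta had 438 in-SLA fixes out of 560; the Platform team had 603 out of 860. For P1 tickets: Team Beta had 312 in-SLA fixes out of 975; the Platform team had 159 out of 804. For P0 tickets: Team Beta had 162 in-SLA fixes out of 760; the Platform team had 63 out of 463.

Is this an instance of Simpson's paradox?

No

P2: Team Beta 719/1141 = 63.0%, the Platform team 429/842 = 51.0% → Team Beta
P3: Team Beta 438/560 = 78.2%, the Platform team 603/860 = 70.1% → Team Beta
P1: Team Beta 312/975 = 32.0%, the Platform team 159/804 = 19.8% → Team Beta
P0: Team Beta 162/760 = 21.3%, the Platform team 63/463 = 13.6% → Team Beta
Overall: Team Beta 1631/3436 = 47.5%, the Platform team 1254/2969 = 42.2% → Team Beta
Team Beta wins overall and in every ticket group — no reversal.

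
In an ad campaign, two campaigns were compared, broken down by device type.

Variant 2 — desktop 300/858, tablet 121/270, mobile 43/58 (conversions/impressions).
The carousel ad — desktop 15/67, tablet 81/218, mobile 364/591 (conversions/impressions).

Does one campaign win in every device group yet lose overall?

Desktop: Variant 2 300/858 = 35.0%, the carousel ad 15/67 = 22.4% → Variant 2
Tablet: Variant 2 121/270 = 44.8%, the carousel ad 81/218 = 37.2% → Variant 2
Mobile: Variant 2 43/58 = 74.1%, the carousel ad 364/591 = 61.6% → Variant 2
Overall: Variant 2 464/1186 = 39.1%, the carousel ad 460/876 = 52.5% → the carousel ad
Variant 2 wins each device group but the carousel ad wins overall — the comparison reverses. Variant 2's impressions skew toward desktop, which has a lower base rate.

Yes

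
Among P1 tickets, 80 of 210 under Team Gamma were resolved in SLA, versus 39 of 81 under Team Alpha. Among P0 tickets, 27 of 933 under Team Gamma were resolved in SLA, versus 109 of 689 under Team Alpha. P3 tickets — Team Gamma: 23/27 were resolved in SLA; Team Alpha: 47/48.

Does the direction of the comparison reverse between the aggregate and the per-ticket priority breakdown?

P1: Team Gamma 80/210 = 38.1%, Team Alpha 39/81 = 48.1% → Team Alpha
P0: Team Gamma 27/933 = 2.9%, Team Alpha 109/689 = 15.8% → Team Alpha
P3: Team Gamma 23/27 = 85.2%, Team Alpha 47/48 = 97.9% → Team Alpha
Overall: Team Gamma 130/1170 = 11.1%, Team Alpha 195/818 = 23.8% → Team Alpha
Team Alpha wins overall and in every ticket group — no reversal.

No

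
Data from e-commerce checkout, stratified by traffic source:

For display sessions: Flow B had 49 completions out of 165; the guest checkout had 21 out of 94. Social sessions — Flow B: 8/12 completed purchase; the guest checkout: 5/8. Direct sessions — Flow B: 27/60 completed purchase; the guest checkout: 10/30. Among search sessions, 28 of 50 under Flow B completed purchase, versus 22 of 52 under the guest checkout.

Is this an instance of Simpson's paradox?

Display: Flow B 49/165 = 29.7%, the guest checkout 21/94 = 22.3% → Flow B
Social: Flow B 8/12 = 66.7%, the guest checkout 5/8 = 62.5% → Flow B
Direct: Flow B 27/60 = 45.0%, the guest checkout 10/30 = 33.3% → Flow B
Search: Flow B 28/50 = 56.0%, the guest checkout 22/52 = 42.3% → Flow B
Overall: Flow B 112/287 = 39.0%, the guest checkout 58/184 = 31.5% → Flow B
Flow B wins overall and in every traffic group — no reversal.

No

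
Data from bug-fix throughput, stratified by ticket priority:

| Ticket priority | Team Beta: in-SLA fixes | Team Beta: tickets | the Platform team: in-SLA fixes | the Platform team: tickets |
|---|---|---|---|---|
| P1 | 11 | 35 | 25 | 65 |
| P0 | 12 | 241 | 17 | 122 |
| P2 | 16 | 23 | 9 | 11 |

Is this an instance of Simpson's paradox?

P1: Team Beta 11/35 = 31.4%, the Platform team 25/65 = 38.5% → the Platform team
P0: Team Beta 12/241 = 5.0%, the Platform team 17/122 = 13.9% → the Platform team
P2: Team Beta 16/23 = 69.6%, the Platform team 9/11 = 81.8% → the Platform team
Overall: Team Beta 39/299 = 13.0%, the Platform team 51/198 = 25.8% → the Platform team
The Platform team wins overall and in every ticket group — no reversal.

No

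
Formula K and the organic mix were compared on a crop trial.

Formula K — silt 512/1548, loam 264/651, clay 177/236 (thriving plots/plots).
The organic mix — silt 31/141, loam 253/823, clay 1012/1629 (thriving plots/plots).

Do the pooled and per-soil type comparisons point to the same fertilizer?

No

Silt: Formula K 512/1548 = 33.1%, the organic mix 31/141 = 22.0% → Formula K
Loam: Formula K 264/651 = 40.6%, the organic mix 253/823 = 30.7% → Formula K
Clay: Formula K 177/236 = 75.0%, the organic mix 1012/1629 = 62.1% → Formula K
Overall: Formula K 953/2435 = 39.1%, the organic mix 1296/2593 = 50.0% → the organic mix
Formula K wins each soil group but the organic mix wins overall — the comparison reverses. Formula K's plots skew toward silt, which has a lower base rate.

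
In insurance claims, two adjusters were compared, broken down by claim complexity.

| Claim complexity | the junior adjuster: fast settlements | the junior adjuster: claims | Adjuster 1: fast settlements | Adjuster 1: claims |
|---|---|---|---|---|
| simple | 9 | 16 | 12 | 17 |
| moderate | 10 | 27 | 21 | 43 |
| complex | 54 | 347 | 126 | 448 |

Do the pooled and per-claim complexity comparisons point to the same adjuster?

Yes

Simple: the junior adjuster 9/16 = 56.2%, Adjuster 1 12/17 = 70.6% → Adjuster 1
Moderate: the junior adjuster 10/27 = 37.0%, Adjuster 1 21/43 = 48.8% → Adjuster 1
Complex: the junior adjuster 54/347 = 15.6%, Adjuster 1 126/448 = 28.1% → Adjuster 1
Overall: the junior adjuster 73/390 = 18.7%, Adjuster 1 159/508 = 31.3% → Adjuster 1
Adjuster 1 wins overall and in every claim group — no reversal.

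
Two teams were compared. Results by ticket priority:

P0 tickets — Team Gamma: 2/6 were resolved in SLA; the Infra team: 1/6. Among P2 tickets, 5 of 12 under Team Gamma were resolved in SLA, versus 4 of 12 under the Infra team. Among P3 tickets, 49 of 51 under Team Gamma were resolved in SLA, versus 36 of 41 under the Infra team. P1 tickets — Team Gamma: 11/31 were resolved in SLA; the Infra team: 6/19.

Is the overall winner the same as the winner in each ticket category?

Yes

P0: Team Gamma 2/6 = 33.3%, the Infra team 1/6 = 16.7% → Team Gamma
P2: Team Gamma 5/12 = 41.7%, the Infra team 4/12 = 33.3% → Team Gamma
P3: Team Gamma 49/51 = 96.1%, the Infra team 36/41 = 87.8% → Team Gamma
P1: Team Gamma 11/31 = 35.5%, the Infra team 6/19 = 31.6% → Team Gamma
Overall: Team Gamma 67/100 = 67.0%, the Infra team 47/78 = 60.3% → Team Gamma
Team Gamma wins overall and in every ticket group — no reversal.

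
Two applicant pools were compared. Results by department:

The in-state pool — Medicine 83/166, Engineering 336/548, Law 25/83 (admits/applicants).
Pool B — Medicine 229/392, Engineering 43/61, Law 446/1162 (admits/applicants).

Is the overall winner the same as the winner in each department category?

Medicine: the in-state pool 83/166 = 50.0%, Pool B 229/392 = 58.4% → Pool B
Engineering: the in-state pool 336/548 = 61.3%, Pool B 43/61 = 70.5% → Pool B
Law: the in-state pool 25/83 = 30.1%, Pool B 446/1162 = 38.4% → Pool B
Overall: the in-state pool 444/797 = 55.7%, Pool B 718/1615 = 44.5% → the in-state pool
Pool B wins each department group but the in-state pool wins overall — the comparison reverses. Pool B's applicants skew toward Law, which has a lower base rate.

No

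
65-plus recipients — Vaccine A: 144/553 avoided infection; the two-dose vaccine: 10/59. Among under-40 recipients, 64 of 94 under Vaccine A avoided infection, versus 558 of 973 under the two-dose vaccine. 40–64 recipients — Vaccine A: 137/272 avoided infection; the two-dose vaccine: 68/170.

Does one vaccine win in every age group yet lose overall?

65-plus: Vaccine A 144/553 = 26.0%, the two-dose vaccine 10/59 = 16.9% → Vaccine A
Under-40: Vaccine A 64/94 = 68.1%, the two-dose vaccine 558/973 = 57.3% → Vaccine A
40–64: Vaccine A 137/272 = 50.4%, the two-dose vaccine 68/170 = 40.0% → Vaccine A
Overall: Vaccine A 345/919 = 37.5%, the two-dose vaccine 636/1202 = 52.9% → the two-dose vaccine
Vaccine A wins each age group but the two-dose vaccine wins overall — the comparison reverses. Vaccine A's recipients skew toward 65-plus, which has a lower base rate.

Yes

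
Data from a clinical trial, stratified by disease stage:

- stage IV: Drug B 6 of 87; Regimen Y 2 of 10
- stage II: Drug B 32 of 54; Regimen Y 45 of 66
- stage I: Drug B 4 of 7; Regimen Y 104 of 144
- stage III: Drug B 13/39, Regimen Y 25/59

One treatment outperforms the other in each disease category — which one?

Regimen Y

Stage IV: Drug B 6/87 = 6.9%, Regimen Y 2/10 = 20.0% → Regimen Y
Stage II: Drug B 32/54 = 59.3%, Regimen Y 45/66 = 68.2% → Regimen Y
Stage I: Drug B 4/7 = 57.1%, Regimen Y 104/144 = 72.2% → Regimen Y
Stage III: Drug B 13/39 = 33.3%, Regimen Y 25/59 = 42.4% → Regimen Y
Regimen Y has the higher rate in all 4 groups.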